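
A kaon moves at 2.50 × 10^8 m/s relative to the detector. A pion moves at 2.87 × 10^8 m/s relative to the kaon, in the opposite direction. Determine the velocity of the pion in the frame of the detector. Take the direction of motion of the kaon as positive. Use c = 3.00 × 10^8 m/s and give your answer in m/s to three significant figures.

In units of c (dividing by 3.00 × 10^8 m/s): v = 0.833, u' = -0.957.
u = (u' + v)/(1 + u'v/c²):
u = (-0.957 + 0.833) / (1 + (-0.957)·0.833) = -0.1233/0.2028 = -0.6082
(Galilean addition would give -0.123c.)
Converting back: u = -0.6082 × 3.00 × 10^8 m/s.

-1.82 × 10^8 m/s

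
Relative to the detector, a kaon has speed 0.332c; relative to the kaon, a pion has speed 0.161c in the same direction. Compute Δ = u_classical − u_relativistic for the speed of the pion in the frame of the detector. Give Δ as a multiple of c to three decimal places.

Galilean: u_cl = 0.161 + 0.332 = 0.4930.
Relativistic: u_rel = (0.161 + 0.332) / (1 + 0.161·0.332) = 0.4930/1.0535 = 0.4680.
Δ = 0.4930 − 0.4680 = 0.0250.

Δ = 0.025c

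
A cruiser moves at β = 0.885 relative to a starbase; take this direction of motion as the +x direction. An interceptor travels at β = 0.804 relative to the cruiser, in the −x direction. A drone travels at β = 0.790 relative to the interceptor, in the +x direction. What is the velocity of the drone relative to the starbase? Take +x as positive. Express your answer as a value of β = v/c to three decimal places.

Apply u = (u' + v)/(1 + u'v/c²) successively, working outward toward the starbase.
Start: velocity of the cruiser relative to the starbase = 0.8850c.
Compose with the interceptor (u' = -0.804 in the cruiser frame): u_1 = (-0.804 + 0.885) / (1 + (-0.804)·0.885) = 0.0810/0.2885 = 0.2808.
Compose with the drone (u' = 0.790 in the interceptor frame): u_2 = (0.790 + 0.281) / (1 + 0.790·0.281) = 1.0708/1.2218 = 0.8764.

β = +0.876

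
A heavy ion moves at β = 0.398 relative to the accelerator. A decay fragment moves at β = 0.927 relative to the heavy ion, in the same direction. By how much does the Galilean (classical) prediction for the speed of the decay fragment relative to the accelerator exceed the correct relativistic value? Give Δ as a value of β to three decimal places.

Δ = 0.357

Galilean: u_cl = 0.927 + 0.398 = 1.3250.
Relativistic: u_rel = (0.927 + 0.398) / (1 + 0.927·0.398) = 1.3250/1.3689 = 0.9679.
Δ = 1.3250 − 0.9679 = 0.3571.
(The classical prediction exceeds c; the relativistic result does not.)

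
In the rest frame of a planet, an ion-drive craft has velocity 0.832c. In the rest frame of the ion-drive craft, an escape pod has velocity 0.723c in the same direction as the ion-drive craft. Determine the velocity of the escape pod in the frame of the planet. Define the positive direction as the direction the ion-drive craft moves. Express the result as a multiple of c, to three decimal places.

With v = 0.832 and u' = 0.723 (in units of c),
u = (u' + v)/(1 + u'v/c²):
u = (0.723 + 0.832) / (1 + 0.723·0.832) = 1.5550/1.6015 = 0.9709
(Galilean addition would give +1.555c, exceeding c.)

0.971c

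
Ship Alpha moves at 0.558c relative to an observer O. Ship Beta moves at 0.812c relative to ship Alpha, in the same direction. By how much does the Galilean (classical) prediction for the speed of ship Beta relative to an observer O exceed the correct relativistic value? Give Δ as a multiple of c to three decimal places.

Δ = 0.427c

Galilean: u_cl = 0.812 + 0.558 = 1.3700.
Relativistic: u_rel = (0.812 + 0.558) / (1 + 0.812·0.558) = 1.3700/1.4531 = 0.9428.
Δ = 1.3700 − 0.9428 = 0.4272.
(The classical prediction exceeds c; the relativistic result does not.)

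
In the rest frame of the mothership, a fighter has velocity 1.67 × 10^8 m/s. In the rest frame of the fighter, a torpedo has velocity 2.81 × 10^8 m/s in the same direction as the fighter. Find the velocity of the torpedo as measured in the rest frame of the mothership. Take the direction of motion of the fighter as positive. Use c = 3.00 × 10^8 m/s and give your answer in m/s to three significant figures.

In units of c (dividing by 3.00 × 10^8 m/s): v = 0.557, u' = 0.937.
u = (u' + v)/(1 + u'v/c²):
u = (0.937 + 0.557) / (1 + 0.937·0.557) = 1.4933/1.5214 = 0.9815
Converting back: u = 0.9815 × 3.00 × 10^8 m/s.

2.94 × 10^8 m/s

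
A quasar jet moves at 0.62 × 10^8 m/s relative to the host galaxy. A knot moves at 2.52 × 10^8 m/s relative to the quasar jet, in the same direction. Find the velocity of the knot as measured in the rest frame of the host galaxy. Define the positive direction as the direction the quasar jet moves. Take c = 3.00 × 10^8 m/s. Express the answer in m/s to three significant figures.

In units of c (dividing by 3.00 × 10^8 m/s): v = 0.207, u' = 0.840.
u = (u' + v)/(1 + u'v/c²):
u = (0.840 + 0.207) / (1 + 0.840·0.207) = 1.0467/1.1736 = 0.8918
Converting back: u = 0.8918 × 3.00 × 10^8 m/s.

2.68 × 10^8 m/s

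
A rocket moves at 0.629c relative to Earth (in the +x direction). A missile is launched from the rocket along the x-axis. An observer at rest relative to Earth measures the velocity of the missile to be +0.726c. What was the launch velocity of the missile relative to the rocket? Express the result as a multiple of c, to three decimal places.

+0.179c

Invert the composition law: u' = (u − v)/(1 − uv/c²).
u' = (0.726 − 0.629) / (1 − (0.726)(0.629)) = 0.0970/0.5433 = 0.1785.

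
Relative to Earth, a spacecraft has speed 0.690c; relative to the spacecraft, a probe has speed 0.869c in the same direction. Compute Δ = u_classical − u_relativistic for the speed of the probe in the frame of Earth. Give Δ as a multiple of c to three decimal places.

Δ = 0.584c

Galilean: u_cl = 0.869 + 0.690 = 1.5590.
Relativistic: u_rel = (0.869 + 0.690) / (1 + 0.869·0.690) = 1.5590/1.5996 = 0.9746.
Δ = 1.5590 − 0.9746 = 0.5844.
(The classical prediction exceeds c; the relativistic result does not.)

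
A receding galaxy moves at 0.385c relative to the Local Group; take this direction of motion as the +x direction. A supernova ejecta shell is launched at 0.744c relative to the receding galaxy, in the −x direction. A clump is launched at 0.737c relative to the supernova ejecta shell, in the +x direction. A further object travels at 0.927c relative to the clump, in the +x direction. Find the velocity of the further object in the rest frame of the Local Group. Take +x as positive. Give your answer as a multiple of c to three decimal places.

+0.966c

Apply u = (u' + v)/(1 + u'v/c²) successively, working outward toward the Local Group.
Start: velocity of the receding galaxy relative to the Local Group = 0.3850c.
Compose with the supernova ejecta shell (u' = -0.744 in the receding galaxy frame): u_1 = (-0.744 + 0.385) / (1 + (-0.744)·0.385) = -0.3590/0.7136 = -0.5031.
Compose with the clump (u' = 0.737 in the supernova ejecta shell frame): u_2 = (0.737 + (-0.503)) / (1 + 0.737·(-0.503)) = 0.2339/0.6292 = 0.3717.
Compose with the further object (u' = 0.927 in the clump frame): u_3 = (0.927 + 0.372) / (1 + 0.927·0.372) = 1.2987/1.3446 = 0.9659.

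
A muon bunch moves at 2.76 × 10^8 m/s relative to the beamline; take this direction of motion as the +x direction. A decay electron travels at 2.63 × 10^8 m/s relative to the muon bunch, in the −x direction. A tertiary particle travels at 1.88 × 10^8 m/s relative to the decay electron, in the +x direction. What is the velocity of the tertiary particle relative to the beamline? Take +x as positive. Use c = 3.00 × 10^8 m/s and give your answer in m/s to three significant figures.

Apply u = (u' + v)/(1 + u'v/c²) successively, working outward toward the beamline.
(Dividing each given speed by c = 3.00 × 10^8 m/s to work in units of c.)
Start: velocity of the muon bunch relative to the beamline = 0.9200c.
Compose with the decay electron (u' = -0.877 in the muon bunch frame): u_1 = (-0.877 + 0.920) / (1 + (-0.877)·0.920) = 0.0433/0.1935 = 0.2240.
Compose with the tertiary particle (u' = 0.627 in the decay electron frame): u_2 = (0.627 + 0.224) / (1 + 0.627·0.224) = 0.8507/1.1404 = 0.7459.
So u = 0.7459 × 3.00 × 10^8 m/s.

+2.24 × 10^8 m/s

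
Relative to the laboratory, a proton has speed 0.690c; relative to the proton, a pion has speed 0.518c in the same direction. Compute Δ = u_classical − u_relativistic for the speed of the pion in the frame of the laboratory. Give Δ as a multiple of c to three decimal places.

Δ = 0.318c

Galilean: u_cl = 0.518 + 0.690 = 1.2080.
Relativistic: u_rel = (0.518 + 0.690) / (1 + 0.518·0.690) = 1.2080/1.3574 = 0.8899.
Δ = 1.2080 − 0.8899 = 0.3181.
(The classical prediction exceeds c; the relativistic result does not.)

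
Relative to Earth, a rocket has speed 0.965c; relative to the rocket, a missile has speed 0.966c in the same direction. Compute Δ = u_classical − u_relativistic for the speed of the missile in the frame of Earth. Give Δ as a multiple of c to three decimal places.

Galilean: u_cl = 0.966 + 0.965 = 1.9310.
Relativistic: u_rel = (0.966 + 0.965) / (1 + 0.966·0.965) = 1.9310/1.9322 = 0.9994.
Δ = 1.9310 − 0.9994 = 0.9316.
(The classical prediction exceeds c; the relativistic result does not.)

Δ = 0.932c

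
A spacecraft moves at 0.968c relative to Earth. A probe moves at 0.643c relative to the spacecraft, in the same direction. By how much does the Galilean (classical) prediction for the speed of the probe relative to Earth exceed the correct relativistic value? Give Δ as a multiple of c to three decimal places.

Δ = 0.618c

Galilean: u_cl = 0.643 + 0.968 = 1.6110.
Relativistic: u_rel = (0.643 + 0.968) / (1 + 0.643·0.968) = 1.6110/1.6224 = 0.9930.
Δ = 1.6110 − 0.9930 = 0.6180.
(The classical prediction exceeds c; the relativistic result does not.)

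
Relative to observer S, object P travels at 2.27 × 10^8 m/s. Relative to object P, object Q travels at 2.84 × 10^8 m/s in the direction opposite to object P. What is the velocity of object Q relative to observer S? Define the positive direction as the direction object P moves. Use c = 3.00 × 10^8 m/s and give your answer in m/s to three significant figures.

In units of c (dividing by 3.00 × 10^8 m/s): v = 0.757, u' = -0.947.
u = (u' + v)/(1 + u'v/c²):
u = (-0.947 + 0.757) / (1 + (-0.947)·0.757) = -0.1900/0.2837 = -0.6697
Converting back: u = -0.6697 × 3.00 × 10^8 m/s.

-2.01 × 10^8 m/s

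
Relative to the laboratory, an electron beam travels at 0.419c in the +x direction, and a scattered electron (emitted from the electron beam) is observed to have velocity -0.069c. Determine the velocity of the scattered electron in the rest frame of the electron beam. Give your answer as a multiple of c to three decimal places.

-0.474c

Invert the composition law: u' = (u − v)/(1 − uv/c²).
u' = (-0.069 − 0.419) / (1 − (-0.069)(0.419)) = -0.4880/1.0289 = -0.4743.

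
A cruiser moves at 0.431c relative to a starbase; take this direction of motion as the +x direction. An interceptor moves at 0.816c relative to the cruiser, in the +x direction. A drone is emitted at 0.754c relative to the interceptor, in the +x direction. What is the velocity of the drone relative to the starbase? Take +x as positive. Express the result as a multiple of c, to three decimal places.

Apply u = (u' + v)/(1 + u'v/c²) successively, working outward toward the starbase.
Start: velocity of the cruiser relative to the starbase = 0.4310c.
Compose with the interceptor (u' = 0.816 in the cruiser frame): u_1 = (0.816 + 0.431) / (1 + 0.816·0.431) = 1.2470/1.3517 = 0.9225.
Compose with the drone (u' = 0.754 in the interceptor frame): u_2 = (0.754 + 0.923) / (1 + 0.754·0.923) = 1.6765/1.6956 = 0.9888.

0.989c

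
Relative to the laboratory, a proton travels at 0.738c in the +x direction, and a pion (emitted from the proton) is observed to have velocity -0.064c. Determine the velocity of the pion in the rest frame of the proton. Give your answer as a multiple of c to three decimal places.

Invert the composition law: u' = (u − v)/(1 − uv/c²).
u' = (-0.064 − 0.738) / (1 − (-0.064)(0.738)) = -0.8020/1.0472 = -0.7658.

-0.766c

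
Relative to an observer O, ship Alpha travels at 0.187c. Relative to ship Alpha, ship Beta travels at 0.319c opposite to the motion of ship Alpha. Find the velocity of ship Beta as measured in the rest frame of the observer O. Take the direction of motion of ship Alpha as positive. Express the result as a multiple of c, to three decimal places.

-0.140c

With v = 0.187 and u' = -0.319 (in units of c),
u = (u' + v)/(1 + u'v/c²):
u = (-0.319 + 0.187) / (1 + (-0.319)·0.187) = -0.1320/0.9403 = -0.1404
(Galilean addition would give -0.132c.)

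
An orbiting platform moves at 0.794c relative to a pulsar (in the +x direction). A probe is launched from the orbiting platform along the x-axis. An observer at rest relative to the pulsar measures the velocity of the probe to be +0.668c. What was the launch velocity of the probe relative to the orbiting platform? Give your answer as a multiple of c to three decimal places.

Invert the composition law: u' = (u − v)/(1 − uv/c²).
u' = (0.668 − 0.794) / (1 − (0.668)(0.794)) = -0.1260/0.4696 = -0.2683.

-0.268c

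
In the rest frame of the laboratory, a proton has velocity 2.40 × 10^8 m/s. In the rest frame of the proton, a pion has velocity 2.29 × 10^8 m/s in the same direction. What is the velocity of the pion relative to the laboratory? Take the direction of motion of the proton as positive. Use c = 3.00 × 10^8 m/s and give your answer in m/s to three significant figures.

2.91 × 10^8 m/s

In units of c (dividing by 3.00 × 10^8 m/s): v = 0.800, u' = 0.763.
u = (u' + v)/(1 + u'v/c²):
u = (0.763 + 0.800) / (1 + 0.763·0.800) = 1.5633/1.6107 = 0.9706
Converting back: u = 0.9706 × 3.00 × 10^8 m/s.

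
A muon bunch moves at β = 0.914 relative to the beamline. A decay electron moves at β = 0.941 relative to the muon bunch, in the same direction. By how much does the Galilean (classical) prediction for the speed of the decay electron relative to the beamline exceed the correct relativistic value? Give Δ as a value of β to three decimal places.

Galilean: u_cl = 0.941 + 0.914 = 1.8550.
Relativistic: u_rel = (0.941 + 0.914) / (1 + 0.941·0.914) = 1.8550/1.8601 = 0.9973.
Δ = 1.8550 − 0.9973 = 0.8577.
(The classical prediction exceeds c; the relativistic result does not.)

Δ = 0.858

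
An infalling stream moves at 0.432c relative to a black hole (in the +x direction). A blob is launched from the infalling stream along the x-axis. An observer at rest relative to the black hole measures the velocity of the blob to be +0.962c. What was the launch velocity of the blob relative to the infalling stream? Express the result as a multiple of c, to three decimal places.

+0.907c

Invert the composition law: u' = (u − v)/(1 − uv/c²).
u' = (0.962 − 0.432) / (1 − (0.962)(0.432)) = 0.5300/0.5844 = 0.9069.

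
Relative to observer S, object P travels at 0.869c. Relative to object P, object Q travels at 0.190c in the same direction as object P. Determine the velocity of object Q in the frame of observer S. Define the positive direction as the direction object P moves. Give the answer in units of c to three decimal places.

0.909c

With v = 0.869 and u' = 0.190 (in units of c),
u = (u' + v)/(1 + u'v/c²):
u = (0.190 + 0.869) / (1 + 0.190·0.869) = 1.0590/1.1651 = 0.9089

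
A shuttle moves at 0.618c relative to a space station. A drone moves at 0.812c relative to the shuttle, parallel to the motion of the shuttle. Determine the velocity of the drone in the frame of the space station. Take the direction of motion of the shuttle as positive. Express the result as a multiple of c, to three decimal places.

With v = 0.618 and u' = 0.812 (in units of c),
u = (u' + v)/(1 + u'v/c²):
u = (0.812 + 0.618) / (1 + 0.812·0.618) = 1.4300/1.5018 = 0.9522
(Galilean addition would give +1.430c, exceeding c.)

0.952c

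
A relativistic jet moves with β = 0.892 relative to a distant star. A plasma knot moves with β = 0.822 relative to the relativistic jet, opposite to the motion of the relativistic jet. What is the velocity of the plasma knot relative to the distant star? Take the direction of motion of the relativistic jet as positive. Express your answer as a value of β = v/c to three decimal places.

β = +0.262

With v = 0.892 and u' = -0.822 (in units of c),
u = (u' + v)/(1 + u'v/c²):
u = (-0.822 + 0.892) / (1 + (-0.822)·0.892) = 0.0700/0.2668 = 0.2624
(Galilean addition would give +0.070c.)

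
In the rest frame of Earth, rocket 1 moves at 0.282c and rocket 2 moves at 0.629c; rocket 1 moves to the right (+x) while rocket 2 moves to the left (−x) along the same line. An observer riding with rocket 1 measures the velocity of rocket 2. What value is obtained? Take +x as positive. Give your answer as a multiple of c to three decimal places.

β_A = 0.282, β_B = -0.629.
Transform to A's frame with the inverse velocity-addition law: u' = (u − v)/(1 − uv/c²), taking u = β_B and v = β_A.
u' = (-0.629 − 0.282) / (1 − (0.282)(-0.629)) = -0.9110/1.1774 = -0.7738.

-0.774c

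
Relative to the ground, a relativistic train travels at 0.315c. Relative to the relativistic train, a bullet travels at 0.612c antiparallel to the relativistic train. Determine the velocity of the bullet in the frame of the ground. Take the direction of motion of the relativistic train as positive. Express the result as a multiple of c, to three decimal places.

With v = 0.315 and u' = -0.612 (in units of c),
u = (u' + v)/(1 + u'v/c²):
u = (-0.612 + 0.315) / (1 + (-0.612)·0.315) = -0.2970/0.8072 = -0.3679

-0.368c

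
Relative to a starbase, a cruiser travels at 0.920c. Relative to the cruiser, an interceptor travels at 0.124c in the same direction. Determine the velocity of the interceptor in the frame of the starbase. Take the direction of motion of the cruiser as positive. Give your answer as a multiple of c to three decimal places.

0.937c

With v = 0.920 and u' = 0.124 (in units of c),
u = (u' + v)/(1 + u'v/c²):
u = (0.124 + 0.920) / (1 + 0.124·0.920) = 1.0440/1.1141 = 0.9371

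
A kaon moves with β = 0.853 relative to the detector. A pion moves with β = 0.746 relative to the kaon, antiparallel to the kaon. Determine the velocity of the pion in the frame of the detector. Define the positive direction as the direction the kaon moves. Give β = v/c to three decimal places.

With v = 0.853 and u' = -0.746 (in units of c),
u = (u' + v)/(1 + u'v/c²):
u = (-0.746 + 0.853) / (1 + (-0.746)·0.853) = 0.1070/0.3637 = 0.2942

β = +0.294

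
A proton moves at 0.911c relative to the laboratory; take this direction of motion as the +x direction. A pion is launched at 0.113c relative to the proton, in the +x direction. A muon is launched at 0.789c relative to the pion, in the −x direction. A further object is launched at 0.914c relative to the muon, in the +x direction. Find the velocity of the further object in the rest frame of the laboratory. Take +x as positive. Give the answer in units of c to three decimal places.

+0.972c

Apply u = (u' + v)/(1 + u'v/c²) successively, working outward toward the laboratory.
Start: velocity of the proton relative to the laboratory = 0.9110c.
Compose with the pion (u' = 0.113 in the proton frame): u_1 = (0.113 + 0.911) / (1 + 0.113·0.911) = 1.0240/1.1029 = 0.9284.
Compose with the muon (u' = -0.789 in the pion frame): u_2 = (-0.789 + 0.928) / (1 + (-0.789)·0.928) = 0.1394/0.2675 = 0.5213.
Compose with the further object (u' = 0.914 in the muon frame): u_3 = (0.914 + 0.521) / (1 + 0.914·0.521) = 1.4353/1.4764 = 0.9721.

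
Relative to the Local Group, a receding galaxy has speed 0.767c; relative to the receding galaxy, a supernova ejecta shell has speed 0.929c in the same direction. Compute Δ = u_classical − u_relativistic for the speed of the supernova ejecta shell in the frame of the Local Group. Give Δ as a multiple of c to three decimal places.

Galilean: u_cl = 0.929 + 0.767 = 1.6960.
Relativistic: u_rel = (0.929 + 0.767) / (1 + 0.929·0.767) = 1.6960/1.7125 = 0.9903.
Δ = 1.6960 − 0.9903 = 0.7057.
(The classical prediction exceeds c; the relativistic result does not.)

Δ = 0.706c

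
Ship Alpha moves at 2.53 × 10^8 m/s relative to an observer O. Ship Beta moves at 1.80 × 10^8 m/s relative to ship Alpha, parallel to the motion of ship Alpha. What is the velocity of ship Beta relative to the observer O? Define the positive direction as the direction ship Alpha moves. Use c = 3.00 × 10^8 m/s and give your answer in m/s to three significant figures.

2.88 × 10^8 m/s

In units of c (dividing by 3.00 × 10^8 m/s): v = 0.843, u' = 0.600.
u = (u' + v)/(1 + u'v/c²):
u = (0.600 + 0.843) / (1 + 0.600·0.843) = 1.4433/1.5060 = 0.9584
Converting back: u = 0.9584 × 3.00 × 10^8 m/s.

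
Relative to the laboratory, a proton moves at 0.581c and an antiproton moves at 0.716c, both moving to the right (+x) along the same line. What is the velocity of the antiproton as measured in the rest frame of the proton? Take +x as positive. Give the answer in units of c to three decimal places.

+0.231c

β_A = 0.581, β_B = 0.716.
Transform to A's frame with the inverse velocity-addition law: u' = (u − v)/(1 − uv/c²), taking u = β_B and v = β_A.
u' = (0.716 − 0.581) / (1 − (0.581)(0.716)) = 0.1350/0.5840 = 0.2312.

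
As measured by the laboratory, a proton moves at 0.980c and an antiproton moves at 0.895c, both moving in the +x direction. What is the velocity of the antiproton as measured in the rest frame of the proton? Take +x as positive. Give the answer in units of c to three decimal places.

β_A = 0.980, β_B = 0.895.
Transform to A's frame with the inverse velocity-addition law: u' = (u − v)/(1 − uv/c²), taking u = β_B and v = β_A.
u' = (0.895 − 0.980) / (1 − (0.980)(0.895)) = -0.0850/0.1229 = -0.6916.

-0.692c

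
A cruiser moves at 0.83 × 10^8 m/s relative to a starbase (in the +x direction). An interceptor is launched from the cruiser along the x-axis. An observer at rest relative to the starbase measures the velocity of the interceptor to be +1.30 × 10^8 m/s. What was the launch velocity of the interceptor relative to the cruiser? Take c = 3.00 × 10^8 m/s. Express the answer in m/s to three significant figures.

v = 0.277c, u = 0.433c.
Invert the composition law: u' = (u − v)/(1 − uv/c²).
u' = (0.433 − 0.277) / (1 − (0.433)(0.277)) = 0.1567/0.8801 = 0.1780.
u' = 0.1780 × 3.00 × 10^8 m/s.

+5.34 × 10^7 m/s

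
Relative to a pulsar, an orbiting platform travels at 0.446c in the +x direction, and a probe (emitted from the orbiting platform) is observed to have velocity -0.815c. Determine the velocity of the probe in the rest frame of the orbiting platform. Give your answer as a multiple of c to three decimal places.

-0.925c

Invert the composition law: u' = (u − v)/(1 − uv/c²).
u' = (-0.815 − 0.446) / (1 − (-0.815)(0.446)) = -1.2610/1.3635 = -0.9248.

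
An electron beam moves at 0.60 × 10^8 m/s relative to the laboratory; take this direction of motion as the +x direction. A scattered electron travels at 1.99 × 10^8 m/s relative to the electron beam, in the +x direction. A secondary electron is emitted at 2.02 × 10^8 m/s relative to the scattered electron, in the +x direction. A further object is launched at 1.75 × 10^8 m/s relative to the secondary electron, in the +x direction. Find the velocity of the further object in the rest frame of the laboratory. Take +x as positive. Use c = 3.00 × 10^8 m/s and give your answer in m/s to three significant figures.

Apply u = (u' + v)/(1 + u'v/c²) successively, working outward toward the laboratory.
(Dividing each given speed by c = 3.00 × 10^8 m/s to work in units of c.)
Start: velocity of the electron beam relative to the laboratory = 0.2000c.
Compose with the scattered electron (u' = 0.663 in the electron beam frame): u_1 = (0.663 + 0.200) / (1 + 0.663·0.200) = 0.8633/1.1327 = 0.7622.
Compose with the secondary electron (u' = 0.673 in the scattered electron frame): u_2 = (0.673 + 0.762) / (1 + 0.673·0.762) = 1.4355/1.5132 = 0.9487.
Compose with the further object (u' = 0.583 in the secondary electron frame): u_3 = (0.583 + 0.949) / (1 + 0.583·0.949) = 1.5320/1.5534 = 0.9862.
So u = 0.9862 × 3.00 × 10^8 m/s.

2.96 × 10^8 m/s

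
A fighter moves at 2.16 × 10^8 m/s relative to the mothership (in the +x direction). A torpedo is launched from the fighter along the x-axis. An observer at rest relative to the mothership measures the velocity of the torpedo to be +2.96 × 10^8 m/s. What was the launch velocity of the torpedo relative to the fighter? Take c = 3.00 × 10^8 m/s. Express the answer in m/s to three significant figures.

+2.76 × 10^8 m/s

v = 0.720c, u = 0.987c.
Invert the composition law: u' = (u − v)/(1 − uv/c²).
u' = (0.987 − 0.720) / (1 − (0.987)(0.720)) = 0.2667/0.2896 = 0.9208.
u' = 0.9208 × 3.00 × 10^8 m/s.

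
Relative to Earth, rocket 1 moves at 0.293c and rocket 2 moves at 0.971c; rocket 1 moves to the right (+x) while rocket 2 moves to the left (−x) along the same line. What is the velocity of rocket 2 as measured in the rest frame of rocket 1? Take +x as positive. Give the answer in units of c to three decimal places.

-0.984c

β_A = 0.293, β_B = -0.971.
Transform to A's frame with the inverse velocity-addition law: u' = (u − v)/(1 − uv/c²), taking u = β_B and v = β_A.
u' = (-0.971 − 0.293) / (1 − (0.293)(-0.971)) = -1.2640/1.2845 = -0.9840.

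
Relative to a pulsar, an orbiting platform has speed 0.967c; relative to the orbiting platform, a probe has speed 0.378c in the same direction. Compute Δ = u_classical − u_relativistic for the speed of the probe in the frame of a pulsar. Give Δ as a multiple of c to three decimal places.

Δ = 0.360c

Galilean: u_cl = 0.378 + 0.967 = 1.3450.
Relativistic: u_rel = (0.378 + 0.967) / (1 + 0.378·0.967) = 1.3450/1.3655 = 0.9850.
Δ = 1.3450 − 0.9850 = 0.3600.
(The classical prediction exceeds c; the relativistic result does not.)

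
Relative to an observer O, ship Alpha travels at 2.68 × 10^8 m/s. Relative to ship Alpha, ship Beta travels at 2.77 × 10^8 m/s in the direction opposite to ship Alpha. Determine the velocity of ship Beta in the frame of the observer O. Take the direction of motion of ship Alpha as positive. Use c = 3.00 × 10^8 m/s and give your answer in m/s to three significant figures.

-5.14 × 10^7 m/s

In units of c (dividing by 3.00 × 10^8 m/s): v = 0.893, u' = -0.923.
u = (u' + v)/(1 + u'v/c²):
u = (-0.923 + 0.893) / (1 + (-0.923)·0.893) = -0.0300/0.1752 = -0.1713
Converting back: u = -0.1713 × 3.00 × 10^8 m/s.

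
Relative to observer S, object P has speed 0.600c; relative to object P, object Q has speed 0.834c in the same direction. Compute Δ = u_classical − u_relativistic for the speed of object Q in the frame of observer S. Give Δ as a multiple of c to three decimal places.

Δ = 0.478c

Galilean: u_cl = 0.834 + 0.600 = 1.4340.
Relativistic: u_rel = (0.834 + 0.600) / (1 + 0.834·0.600) = 1.4340/1.5004 = 0.9557.
Δ = 1.4340 − 0.9557 = 0.4783.
(The classical prediction exceeds c; the relativistic result does not.)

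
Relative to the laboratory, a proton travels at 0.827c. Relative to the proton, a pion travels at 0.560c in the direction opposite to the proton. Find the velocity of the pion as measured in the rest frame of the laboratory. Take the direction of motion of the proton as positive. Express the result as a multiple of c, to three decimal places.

With v = 0.827 and u' = -0.560 (in units of c),
u = (u' + v)/(1 + u'v/c²):
u = (-0.560 + 0.827) / (1 + (-0.560)·0.827) = 0.2670/0.5369 = 0.4973

+0.497c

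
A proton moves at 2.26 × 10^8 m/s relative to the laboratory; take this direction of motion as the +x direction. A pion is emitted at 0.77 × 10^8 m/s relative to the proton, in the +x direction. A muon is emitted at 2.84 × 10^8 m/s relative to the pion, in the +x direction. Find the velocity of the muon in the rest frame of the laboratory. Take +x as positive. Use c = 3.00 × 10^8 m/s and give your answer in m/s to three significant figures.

Apply u = (u' + v)/(1 + u'v/c²) successively, working outward toward the laboratory.
(Dividing each given speed by c = 3.00 × 10^8 m/s to work in units of c.)
Start: velocity of the proton relative to the laboratory = 0.7533c.
Compose with the pion (u' = 0.257 in the proton frame): u_1 = (0.257 + 0.753) / (1 + 0.257·0.753) = 1.0100/1.1934 = 0.8464.
Compose with the muon (u' = 0.947 in the pion frame): u_2 = (0.947 + 0.846) / (1 + 0.947·0.846) = 1.7930/1.8012 = 0.9955.
So u = 0.9955 × 3.00 × 10^8 m/s.

2.99 × 10^8 m/s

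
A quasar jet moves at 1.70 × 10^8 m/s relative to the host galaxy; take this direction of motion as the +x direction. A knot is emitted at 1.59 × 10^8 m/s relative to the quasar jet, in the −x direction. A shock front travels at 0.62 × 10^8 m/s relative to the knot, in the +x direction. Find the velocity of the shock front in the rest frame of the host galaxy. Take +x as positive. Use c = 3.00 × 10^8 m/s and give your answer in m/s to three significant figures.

Apply u = (u' + v)/(1 + u'v/c²) successively, working outward toward the host galaxy.
(Dividing each given speed by c = 3.00 × 10^8 m/s to work in units of c.)
Start: velocity of the quasar jet relative to the host galaxy = 0.5667c.
Compose with the knot (u' = -0.530 in the quasar jet frame): u_1 = (-0.530 + 0.567) / (1 + (-0.530)·0.567) = 0.0367/0.6997 = 0.0524.
Compose with the shock front (u' = 0.207 in the knot frame): u_2 = (0.207 + 0.052) / (1 + 0.207·0.052) = 0.2591/1.0108 = 0.2563.
So u = 0.2563 × 3.00 × 10^8 m/s.

+7.69 × 10^7 m/s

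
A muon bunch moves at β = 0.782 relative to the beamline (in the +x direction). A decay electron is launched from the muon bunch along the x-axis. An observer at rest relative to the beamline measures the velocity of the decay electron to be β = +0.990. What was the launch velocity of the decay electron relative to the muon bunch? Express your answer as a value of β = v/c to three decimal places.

Invert the composition law: u' = (u − v)/(1 − uv/c²).
u' = (0.990 − 0.782) / (1 − (0.990)(0.782)) = 0.2080/0.2258 = 0.9211.

β = +0.921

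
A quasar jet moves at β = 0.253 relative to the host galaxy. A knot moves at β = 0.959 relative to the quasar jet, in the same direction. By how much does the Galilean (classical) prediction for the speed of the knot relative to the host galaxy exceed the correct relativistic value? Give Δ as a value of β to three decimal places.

Galilean: u_cl = 0.959 + 0.253 = 1.2120.
Relativistic: u_rel = (0.959 + 0.253) / (1 + 0.959·0.253) = 1.2120/1.2426 = 0.9754.
Δ = 1.2120 − 0.9754 = 0.2366.
(The classical prediction exceeds c; the relativistic result does not.)

Δ = 0.237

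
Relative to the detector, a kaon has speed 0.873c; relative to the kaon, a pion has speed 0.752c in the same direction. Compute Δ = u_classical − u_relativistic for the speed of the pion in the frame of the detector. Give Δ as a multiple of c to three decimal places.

Δ = 0.644c

Galilean: u_cl = 0.752 + 0.873 = 1.6250.
Relativistic: u_rel = (0.752 + 0.873) / (1 + 0.752·0.873) = 1.6250/1.6565 = 0.9810.
Δ = 1.6250 − 0.9810 = 0.6440.
(The classical prediction exceeds c; the relativistic result does not.)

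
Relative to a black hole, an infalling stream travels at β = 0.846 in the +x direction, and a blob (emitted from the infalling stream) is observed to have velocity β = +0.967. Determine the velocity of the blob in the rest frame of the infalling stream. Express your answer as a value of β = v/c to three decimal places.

Invert the composition law: u' = (u − v)/(1 − uv/c²).
u' = (0.967 − 0.846) / (1 − (0.967)(0.846)) = 0.1210/0.1819 = 0.6651.

β = +0.665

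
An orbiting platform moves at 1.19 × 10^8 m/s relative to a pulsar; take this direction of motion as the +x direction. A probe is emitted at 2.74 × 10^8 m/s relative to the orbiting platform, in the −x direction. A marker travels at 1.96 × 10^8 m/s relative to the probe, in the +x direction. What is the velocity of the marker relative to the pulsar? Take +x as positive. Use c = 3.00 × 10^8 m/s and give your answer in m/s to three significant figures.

-1.00 × 10^8 m/s

Apply u = (u' + v)/(1 + u'v/c²) successively, working outward toward the pulsar.
(Dividing each given speed by c = 3.00 × 10^8 m/s to work in units of c.)
Start: velocity of the orbiting platform relative to the pulsar = 0.3967c.
Compose with the probe (u' = -0.913 in the orbiting platform frame): u_1 = (-0.913 + 0.397) / (1 + (-0.913)·0.397) = -0.5167/0.6377 = -0.8102.
Compose with the marker (u' = 0.653 in the probe frame): u_2 = (0.653 + (-0.810)) / (1 + 0.653·(-0.810)) = -0.1569/0.4707 = -0.3333.
So u = -0.3333 × 3.00 × 10^8 m/s.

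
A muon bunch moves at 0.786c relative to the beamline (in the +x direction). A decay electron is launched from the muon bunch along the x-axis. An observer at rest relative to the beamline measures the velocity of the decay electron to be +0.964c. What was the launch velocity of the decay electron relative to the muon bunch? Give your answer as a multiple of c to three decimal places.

+0.735c

Invert the composition law: u' = (u − v)/(1 − uv/c²).
u' = (0.964 − 0.786) / (1 − (0.964)(0.786)) = 0.1780/0.2423 = 0.7346.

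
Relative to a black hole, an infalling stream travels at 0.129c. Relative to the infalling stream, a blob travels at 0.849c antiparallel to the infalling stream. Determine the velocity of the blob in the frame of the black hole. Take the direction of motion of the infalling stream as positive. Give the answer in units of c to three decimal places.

With v = 0.129 and u' = -0.849 (in units of c),
u = (u' + v)/(1 + u'v/c²):
u = (-0.849 + 0.129) / (1 + (-0.849)·0.129) = -0.7200/0.8905 = -0.8086

-0.809c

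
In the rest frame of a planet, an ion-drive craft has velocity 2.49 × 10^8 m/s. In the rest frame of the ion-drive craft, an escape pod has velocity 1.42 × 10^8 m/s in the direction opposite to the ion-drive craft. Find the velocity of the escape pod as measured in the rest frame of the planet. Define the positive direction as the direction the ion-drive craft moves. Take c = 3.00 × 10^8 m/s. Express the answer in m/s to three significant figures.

In units of c (dividing by 3.00 × 10^8 m/s): v = 0.830, u' = -0.473.
u = (u' + v)/(1 + u'v/c²):
u = (-0.473 + 0.830) / (1 + (-0.473)·0.830) = 0.3567/0.6071 = 0.5875
Converting back: u = 0.5875 × 3.00 × 10^8 m/s.

+1.76 × 10^8 m/s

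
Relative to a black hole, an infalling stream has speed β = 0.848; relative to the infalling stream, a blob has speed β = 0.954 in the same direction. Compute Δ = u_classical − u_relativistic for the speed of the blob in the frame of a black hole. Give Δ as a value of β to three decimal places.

Δ = 0.806

Galilean: u_cl = 0.954 + 0.848 = 1.8020.
Relativistic: u_rel = (0.954 + 0.848) / (1 + 0.954·0.848) = 1.8020/1.8090 = 0.9961.
Δ = 1.8020 − 0.9961 = 0.8059.
(The classical prediction exceeds c; the relativistic result does not.)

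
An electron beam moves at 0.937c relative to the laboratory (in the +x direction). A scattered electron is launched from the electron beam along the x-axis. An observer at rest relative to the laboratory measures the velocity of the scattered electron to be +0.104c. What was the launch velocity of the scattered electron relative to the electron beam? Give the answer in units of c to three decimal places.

-0.923c

Invert the composition law: u' = (u − v)/(1 − uv/c²).
u' = (0.104 − 0.937) / (1 − (0.104)(0.937)) = -0.8330/0.9026 = -0.9229.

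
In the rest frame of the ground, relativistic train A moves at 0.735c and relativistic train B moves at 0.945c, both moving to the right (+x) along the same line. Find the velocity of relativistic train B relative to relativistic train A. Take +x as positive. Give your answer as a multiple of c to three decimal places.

+0.688c

β_A = 0.735, β_B = 0.945.
Transform to A's frame with the inverse velocity-addition law: u' = (u − v)/(1 − uv/c²), taking u = β_B and v = β_A.
u' = (0.945 − 0.735) / (1 − (0.735)(0.945)) = 0.2100/0.3054 = 0.6876.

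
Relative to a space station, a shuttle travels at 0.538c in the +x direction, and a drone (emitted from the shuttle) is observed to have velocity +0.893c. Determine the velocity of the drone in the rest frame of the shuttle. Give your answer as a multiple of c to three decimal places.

+0.683c

Invert the composition law: u' = (u − v)/(1 − uv/c²).
u' = (0.893 − 0.538) / (1 − (0.893)(0.538)) = 0.3550/0.5196 = 0.6833.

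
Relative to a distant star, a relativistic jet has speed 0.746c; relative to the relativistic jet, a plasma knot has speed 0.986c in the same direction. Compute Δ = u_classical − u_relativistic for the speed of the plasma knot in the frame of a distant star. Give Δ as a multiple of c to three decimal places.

Galilean: u_cl = 0.986 + 0.746 = 1.7320.
Relativistic: u_rel = (0.986 + 0.746) / (1 + 0.986·0.746) = 1.7320/1.7356 = 0.9980.
Δ = 1.7320 − 0.9980 = 0.7340.
(The classical prediction exceeds c; the relativistic result does not.)

Δ = 0.734c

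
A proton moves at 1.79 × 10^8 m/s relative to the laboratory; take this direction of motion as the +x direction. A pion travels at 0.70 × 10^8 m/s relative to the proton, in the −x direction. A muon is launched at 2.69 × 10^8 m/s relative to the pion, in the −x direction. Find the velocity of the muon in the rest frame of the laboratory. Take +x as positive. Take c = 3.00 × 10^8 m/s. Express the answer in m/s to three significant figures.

-2.29 × 10^8 m/s

Apply u = (u' + v)/(1 + u'v/c²) successively, working outward toward the laboratory.
(Dividing each given speed by c = 3.00 × 10^8 m/s to work in units of c.)
Start: velocity of the proton relative to the laboratory = 0.5967c.
Compose with the pion (u' = -0.233 in the proton frame): u_1 = (-0.233 + 0.597) / (1 + (-0.233)·0.597) = 0.3633/0.8608 = 0.4221.
Compose with the muon (u' = -0.897 in the pion frame): u_2 = (-0.897 + 0.422) / (1 + (-0.897)·0.422) = -0.4746/0.6215 = -0.7636.
So u = -0.7636 × 3.00 × 10^8 m/s.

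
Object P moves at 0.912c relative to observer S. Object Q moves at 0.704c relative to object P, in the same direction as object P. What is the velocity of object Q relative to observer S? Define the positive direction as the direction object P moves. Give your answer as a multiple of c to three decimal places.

0.984c

With v = 0.912 and u' = 0.704 (in units of c),
u = (u' + v)/(1 + u'v/c²):
u = (0.704 + 0.912) / (1 + 0.704·0.912) = 1.6160/1.6420 = 0.9841
(Galilean addition would give +1.616c, exceeding c.)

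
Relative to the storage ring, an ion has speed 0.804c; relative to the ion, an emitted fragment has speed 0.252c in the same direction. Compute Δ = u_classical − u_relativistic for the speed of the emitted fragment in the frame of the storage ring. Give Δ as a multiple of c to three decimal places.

Galilean: u_cl = 0.252 + 0.804 = 1.0560.
Relativistic: u_rel = (0.252 + 0.804) / (1 + 0.252·0.804) = 1.0560/1.2026 = 0.8781.
Δ = 1.0560 − 0.8781 = 0.1779.
(The classical prediction exceeds c; the relativistic result does not.)

Δ = 0.178c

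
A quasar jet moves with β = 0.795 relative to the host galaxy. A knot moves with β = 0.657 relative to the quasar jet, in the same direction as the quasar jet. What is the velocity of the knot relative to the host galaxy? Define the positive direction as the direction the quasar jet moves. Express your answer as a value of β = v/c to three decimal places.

With v = 0.795 and u' = 0.657 (in units of c),
u = (u' + v)/(1 + u'v/c²):
u = (0.657 + 0.795) / (1 + 0.657·0.795) = 1.4520/1.5223 = 0.9538

β = 0.954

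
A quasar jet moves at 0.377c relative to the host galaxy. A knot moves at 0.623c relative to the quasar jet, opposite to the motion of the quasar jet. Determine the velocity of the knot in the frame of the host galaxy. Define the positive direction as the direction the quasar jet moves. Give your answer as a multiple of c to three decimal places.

-0.322c

With v = 0.377 and u' = -0.623 (in units of c),
u = (u' + v)/(1 + u'v/c²):
u = (-0.623 + 0.377) / (1 + (-0.623)·0.377) = -0.2460/0.7651 = -0.3215
(Galilean addition would give -0.246c.)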